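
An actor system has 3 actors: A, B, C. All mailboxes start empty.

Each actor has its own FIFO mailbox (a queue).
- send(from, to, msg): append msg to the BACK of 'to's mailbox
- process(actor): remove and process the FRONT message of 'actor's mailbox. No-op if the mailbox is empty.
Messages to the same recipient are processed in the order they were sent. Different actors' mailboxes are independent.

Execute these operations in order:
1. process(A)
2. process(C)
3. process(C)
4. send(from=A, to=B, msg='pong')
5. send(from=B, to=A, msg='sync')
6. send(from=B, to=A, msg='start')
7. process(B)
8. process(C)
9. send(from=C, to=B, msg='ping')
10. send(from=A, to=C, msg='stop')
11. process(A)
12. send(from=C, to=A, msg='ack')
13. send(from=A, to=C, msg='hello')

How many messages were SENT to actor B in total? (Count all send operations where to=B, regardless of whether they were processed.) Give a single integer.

After 1 (process(A)): A:[] B:[] C:[]
After 2 (process(C)): A:[] B:[] C:[]
After 3 (process(C)): A:[] B:[] C:[]
After 4 (send(from=A, to=B, msg='pong')): A:[] B:[pong] C:[]
After 5 (send(from=B, to=A, msg='sync')): A:[sync] B:[pong] C:[]
After 6 (send(from=B, to=A, msg='start')): A:[sync,start] B:[pong] C:[]
After 7 (process(B)): A:[sync,start] B:[] C:[]
After 8 (process(C)): A:[sync,start] B:[] C:[]
After 9 (send(from=C, to=B, msg='ping')): A:[sync,start] B:[ping] C:[]
After 10 (send(from=A, to=C, msg='stop')): A:[sync,start] B:[ping] C:[stop]
After 11 (process(A)): A:[start] B:[ping] C:[stop]
After 12 (send(from=C, to=A, msg='ack')): A:[start,ack] B:[ping] C:[stop]
After 13 (send(from=A, to=C, msg='hello')): A:[start,ack] B:[ping] C:[stop,hello]

Answer: 2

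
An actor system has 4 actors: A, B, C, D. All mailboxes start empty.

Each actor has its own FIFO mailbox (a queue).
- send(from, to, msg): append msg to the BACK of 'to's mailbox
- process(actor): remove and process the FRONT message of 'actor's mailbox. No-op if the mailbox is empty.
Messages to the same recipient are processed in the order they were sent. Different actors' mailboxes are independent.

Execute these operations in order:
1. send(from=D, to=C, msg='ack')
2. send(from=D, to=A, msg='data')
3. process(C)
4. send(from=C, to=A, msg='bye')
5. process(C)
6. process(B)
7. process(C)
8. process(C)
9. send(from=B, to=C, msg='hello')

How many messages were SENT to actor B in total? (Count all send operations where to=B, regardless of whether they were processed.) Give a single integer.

After 1 (send(from=D, to=C, msg='ack')): A:[] B:[] C:[ack] D:[]
After 2 (send(from=D, to=A, msg='data')): A:[data] B:[] C:[ack] D:[]
After 3 (process(C)): A:[data] B:[] C:[] D:[]
After 4 (send(from=C, to=A, msg='bye')): A:[data,bye] B:[] C:[] D:[]
After 5 (process(C)): A:[data,bye] B:[] C:[] D:[]
After 6 (process(B)): A:[data,bye] B:[] C:[] D:[]
After 7 (process(C)): A:[data,bye] B:[] C:[] D:[]
After 8 (process(C)): A:[data,bye] B:[] C:[] D:[]
After 9 (send(from=B, to=C, msg='hello')): A:[data,bye] B:[] C:[hello] D:[]

Answer: 0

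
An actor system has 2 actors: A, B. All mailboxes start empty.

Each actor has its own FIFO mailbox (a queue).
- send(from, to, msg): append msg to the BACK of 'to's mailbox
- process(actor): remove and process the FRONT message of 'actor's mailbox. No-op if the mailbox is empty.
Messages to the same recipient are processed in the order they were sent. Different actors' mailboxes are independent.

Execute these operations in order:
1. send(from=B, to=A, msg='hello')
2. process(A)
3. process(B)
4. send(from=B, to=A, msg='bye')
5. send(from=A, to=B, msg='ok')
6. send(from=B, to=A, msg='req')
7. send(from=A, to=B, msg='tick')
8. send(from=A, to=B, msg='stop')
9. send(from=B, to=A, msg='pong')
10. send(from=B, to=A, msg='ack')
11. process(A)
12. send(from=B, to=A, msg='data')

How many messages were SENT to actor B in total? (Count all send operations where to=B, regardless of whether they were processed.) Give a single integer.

After 1 (send(from=B, to=A, msg='hello')): A:[hello] B:[]
After 2 (process(A)): A:[] B:[]
After 3 (process(B)): A:[] B:[]
After 4 (send(from=B, to=A, msg='bye')): A:[bye] B:[]
After 5 (send(from=A, to=B, msg='ok')): A:[bye] B:[ok]
After 6 (send(from=B, to=A, msg='req')): A:[bye,req] B:[ok]
After 7 (send(from=A, to=B, msg='tick')): A:[bye,req] B:[ok,tick]
After 8 (send(from=A, to=B, msg='stop')): A:[bye,req] B:[ok,tick,stop]
After 9 (send(from=B, to=A, msg='pong')): A:[bye,req,pong] B:[ok,tick,stop]
After 10 (send(from=B, to=A, msg='ack')): A:[bye,req,pong,ack] B:[ok,tick,stop]
After 11 (process(A)): A:[req,pong,ack] B:[ok,tick,stop]
After 12 (send(from=B, to=A, msg='data')): A:[req,pong,ack,data] B:[ok,tick,stop]

Answer: 3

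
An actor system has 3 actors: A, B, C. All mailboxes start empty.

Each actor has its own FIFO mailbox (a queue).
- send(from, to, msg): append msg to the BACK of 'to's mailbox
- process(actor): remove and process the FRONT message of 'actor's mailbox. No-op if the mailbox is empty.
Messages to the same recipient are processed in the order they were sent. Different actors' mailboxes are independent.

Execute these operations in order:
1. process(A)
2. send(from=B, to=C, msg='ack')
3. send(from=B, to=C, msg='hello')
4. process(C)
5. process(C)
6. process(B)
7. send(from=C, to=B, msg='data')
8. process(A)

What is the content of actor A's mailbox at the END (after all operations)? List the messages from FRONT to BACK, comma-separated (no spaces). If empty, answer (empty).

After 1 (process(A)): A:[] B:[] C:[]
After 2 (send(from=B, to=C, msg='ack')): A:[] B:[] C:[ack]
After 3 (send(from=B, to=C, msg='hello')): A:[] B:[] C:[ack,hello]
After 4 (process(C)): A:[] B:[] C:[hello]
After 5 (process(C)): A:[] B:[] C:[]
After 6 (process(B)): A:[] B:[] C:[]
After 7 (send(from=C, to=B, msg='data')): A:[] B:[data] C:[]
After 8 (process(A)): A:[] B:[data] C:[]

Answer: (empty)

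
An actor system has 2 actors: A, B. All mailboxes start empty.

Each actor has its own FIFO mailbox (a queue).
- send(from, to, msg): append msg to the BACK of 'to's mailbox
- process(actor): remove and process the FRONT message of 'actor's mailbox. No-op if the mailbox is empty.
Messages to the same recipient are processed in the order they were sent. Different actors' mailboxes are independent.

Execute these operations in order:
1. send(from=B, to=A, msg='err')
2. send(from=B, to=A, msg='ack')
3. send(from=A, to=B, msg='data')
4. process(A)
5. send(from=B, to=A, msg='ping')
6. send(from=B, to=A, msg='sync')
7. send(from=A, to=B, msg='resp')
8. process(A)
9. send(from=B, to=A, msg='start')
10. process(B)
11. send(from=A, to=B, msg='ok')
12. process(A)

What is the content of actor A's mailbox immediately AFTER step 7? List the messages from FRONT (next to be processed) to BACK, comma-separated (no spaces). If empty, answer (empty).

After 1 (send(from=B, to=A, msg='err')): A:[err] B:[]
After 2 (send(from=B, to=A, msg='ack')): A:[err,ack] B:[]
After 3 (send(from=A, to=B, msg='data')): A:[err,ack] B:[data]
After 4 (process(A)): A:[ack] B:[data]
After 5 (send(from=B, to=A, msg='ping')): A:[ack,ping] B:[data]
After 6 (send(from=B, to=A, msg='sync')): A:[ack,ping,sync] B:[data]
After 7 (send(from=A, to=B, msg='resp')): A:[ack,ping,sync] B:[data,resp]

ack,ping,sync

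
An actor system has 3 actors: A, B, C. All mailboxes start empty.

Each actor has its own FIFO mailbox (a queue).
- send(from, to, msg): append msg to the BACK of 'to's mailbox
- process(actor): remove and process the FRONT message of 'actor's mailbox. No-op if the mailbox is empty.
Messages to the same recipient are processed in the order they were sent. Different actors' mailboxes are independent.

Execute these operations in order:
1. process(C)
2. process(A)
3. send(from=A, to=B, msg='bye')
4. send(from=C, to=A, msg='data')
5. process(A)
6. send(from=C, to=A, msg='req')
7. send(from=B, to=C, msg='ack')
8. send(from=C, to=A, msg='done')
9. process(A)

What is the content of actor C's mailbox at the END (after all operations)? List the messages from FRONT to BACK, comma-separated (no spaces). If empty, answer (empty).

Answer: ack

Derivation:
After 1 (process(C)): A:[] B:[] C:[]
After 2 (process(A)): A:[] B:[] C:[]
After 3 (send(from=A, to=B, msg='bye')): A:[] B:[bye] C:[]
After 4 (send(from=C, to=A, msg='data')): A:[data] B:[bye] C:[]
After 5 (process(A)): A:[] B:[bye] C:[]
After 6 (send(from=C, to=A, msg='req')): A:[req] B:[bye] C:[]
After 7 (send(from=B, to=C, msg='ack')): A:[req] B:[bye] C:[ack]
After 8 (send(from=C, to=A, msg='done')): A:[req,done] B:[bye] C:[ack]
After 9 (process(A)): A:[done] B:[bye] C:[ack]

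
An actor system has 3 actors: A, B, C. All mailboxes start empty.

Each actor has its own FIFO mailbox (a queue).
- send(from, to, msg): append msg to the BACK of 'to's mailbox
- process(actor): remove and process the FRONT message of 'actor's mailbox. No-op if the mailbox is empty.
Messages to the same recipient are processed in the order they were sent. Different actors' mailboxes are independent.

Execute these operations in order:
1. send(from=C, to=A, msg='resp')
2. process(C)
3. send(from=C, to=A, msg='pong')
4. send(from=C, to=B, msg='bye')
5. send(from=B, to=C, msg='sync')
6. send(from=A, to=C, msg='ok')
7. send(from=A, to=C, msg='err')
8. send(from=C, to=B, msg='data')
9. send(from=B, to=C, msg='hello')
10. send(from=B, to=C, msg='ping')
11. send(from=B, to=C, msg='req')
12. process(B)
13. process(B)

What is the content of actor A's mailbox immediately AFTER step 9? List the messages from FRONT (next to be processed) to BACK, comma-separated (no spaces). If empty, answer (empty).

After 1 (send(from=C, to=A, msg='resp')): A:[resp] B:[] C:[]
After 2 (process(C)): A:[resp] B:[] C:[]
After 3 (send(from=C, to=A, msg='pong')): A:[resp,pong] B:[] C:[]
After 4 (send(from=C, to=B, msg='bye')): A:[resp,pong] B:[bye] C:[]
After 5 (send(from=B, to=C, msg='sync')): A:[resp,pong] B:[bye] C:[sync]
After 6 (send(from=A, to=C, msg='ok')): A:[resp,pong] B:[bye] C:[sync,ok]
After 7 (send(from=A, to=C, msg='err')): A:[resp,pong] B:[bye] C:[sync,ok,err]
After 8 (send(from=C, to=B, msg='data')): A:[resp,pong] B:[bye,data] C:[sync,ok,err]
After 9 (send(from=B, to=C, msg='hello')): A:[resp,pong] B:[bye,data] C:[sync,ok,err,hello]

resp,pong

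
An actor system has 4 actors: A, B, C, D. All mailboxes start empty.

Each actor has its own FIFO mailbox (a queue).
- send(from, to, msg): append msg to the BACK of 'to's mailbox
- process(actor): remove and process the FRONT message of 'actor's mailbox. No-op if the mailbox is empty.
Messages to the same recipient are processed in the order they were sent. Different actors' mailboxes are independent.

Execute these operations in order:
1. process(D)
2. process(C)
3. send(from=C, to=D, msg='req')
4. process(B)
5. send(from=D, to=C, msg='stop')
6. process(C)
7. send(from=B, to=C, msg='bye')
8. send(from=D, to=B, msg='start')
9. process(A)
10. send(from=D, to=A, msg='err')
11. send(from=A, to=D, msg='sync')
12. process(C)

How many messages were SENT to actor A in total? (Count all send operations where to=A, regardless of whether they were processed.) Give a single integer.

After 1 (process(D)): A:[] B:[] C:[] D:[]
After 2 (process(C)): A:[] B:[] C:[] D:[]
After 3 (send(from=C, to=D, msg='req')): A:[] B:[] C:[] D:[req]
After 4 (process(B)): A:[] B:[] C:[] D:[req]
After 5 (send(from=D, to=C, msg='stop')): A:[] B:[] C:[stop] D:[req]
After 6 (process(C)): A:[] B:[] C:[] D:[req]
After 7 (send(from=B, to=C, msg='bye')): A:[] B:[] C:[bye] D:[req]
After 8 (send(from=D, to=B, msg='start')): A:[] B:[start] C:[bye] D:[req]
After 9 (process(A)): A:[] B:[start] C:[bye] D:[req]
After 10 (send(from=D, to=A, msg='err')): A:[err] B:[start] C:[bye] D:[req]
After 11 (send(from=A, to=D, msg='sync')): A:[err] B:[start] C:[bye] D:[req,sync]
After 12 (process(C)): A:[err] B:[start] C:[] D:[req,sync]

Answer: 1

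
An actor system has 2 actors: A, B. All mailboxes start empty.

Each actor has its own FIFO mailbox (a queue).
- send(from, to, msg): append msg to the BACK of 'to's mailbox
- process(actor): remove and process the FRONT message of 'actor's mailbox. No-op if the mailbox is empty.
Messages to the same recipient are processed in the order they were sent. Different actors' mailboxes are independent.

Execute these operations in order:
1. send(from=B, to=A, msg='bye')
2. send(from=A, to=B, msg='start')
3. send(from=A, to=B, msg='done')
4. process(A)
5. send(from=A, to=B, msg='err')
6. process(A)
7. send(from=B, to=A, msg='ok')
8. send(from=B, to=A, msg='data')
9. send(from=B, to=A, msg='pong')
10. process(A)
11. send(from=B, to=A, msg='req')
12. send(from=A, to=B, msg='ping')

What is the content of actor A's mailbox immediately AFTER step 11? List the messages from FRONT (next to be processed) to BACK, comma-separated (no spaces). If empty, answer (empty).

After 1 (send(from=B, to=A, msg='bye')): A:[bye] B:[]
After 2 (send(from=A, to=B, msg='start')): A:[bye] B:[start]
After 3 (send(from=A, to=B, msg='done')): A:[bye] B:[start,done]
After 4 (process(A)): A:[] B:[start,done]
After 5 (send(from=A, to=B, msg='err')): A:[] B:[start,done,err]
After 6 (process(A)): A:[] B:[start,done,err]
After 7 (send(from=B, to=A, msg='ok')): A:[ok] B:[start,done,err]
After 8 (send(from=B, to=A, msg='data')): A:[ok,data] B:[start,done,err]
After 9 (send(from=B, to=A, msg='pong')): A:[ok,data,pong] B:[start,done,err]
After 10 (process(A)): A:[data,pong] B:[start,done,err]
After 11 (send(from=B, to=A, msg='req')): A:[data,pong,req] B:[start,done,err]

data,pong,req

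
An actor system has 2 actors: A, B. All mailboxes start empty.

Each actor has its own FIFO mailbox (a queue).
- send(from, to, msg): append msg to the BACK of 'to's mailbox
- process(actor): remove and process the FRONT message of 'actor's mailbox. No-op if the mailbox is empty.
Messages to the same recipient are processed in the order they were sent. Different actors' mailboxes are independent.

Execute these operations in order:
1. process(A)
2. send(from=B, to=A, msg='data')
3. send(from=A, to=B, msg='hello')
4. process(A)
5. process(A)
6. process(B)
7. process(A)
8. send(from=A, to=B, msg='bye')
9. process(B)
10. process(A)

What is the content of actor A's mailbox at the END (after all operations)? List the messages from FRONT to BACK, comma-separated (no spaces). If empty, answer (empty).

Answer: (empty)

Derivation:
After 1 (process(A)): A:[] B:[]
After 2 (send(from=B, to=A, msg='data')): A:[data] B:[]
After 3 (send(from=A, to=B, msg='hello')): A:[data] B:[hello]
After 4 (process(A)): A:[] B:[hello]
After 5 (process(A)): A:[] B:[hello]
After 6 (process(B)): A:[] B:[]
After 7 (process(A)): A:[] B:[]
After 8 (send(from=A, to=B, msg='bye')): A:[] B:[bye]
After 9 (process(B)): A:[] B:[]
After 10 (process(A)): A:[] B:[]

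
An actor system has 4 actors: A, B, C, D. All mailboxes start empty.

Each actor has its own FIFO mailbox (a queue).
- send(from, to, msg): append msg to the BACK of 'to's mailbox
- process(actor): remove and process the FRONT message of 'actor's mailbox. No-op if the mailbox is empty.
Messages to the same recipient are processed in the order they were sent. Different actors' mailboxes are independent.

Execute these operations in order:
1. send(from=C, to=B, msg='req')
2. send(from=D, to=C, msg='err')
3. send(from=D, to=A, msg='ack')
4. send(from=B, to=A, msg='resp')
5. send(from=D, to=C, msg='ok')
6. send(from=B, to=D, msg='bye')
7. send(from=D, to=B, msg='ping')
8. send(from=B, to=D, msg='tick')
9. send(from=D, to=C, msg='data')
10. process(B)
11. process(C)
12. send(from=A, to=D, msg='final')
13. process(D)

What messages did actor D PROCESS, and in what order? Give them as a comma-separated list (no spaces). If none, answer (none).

Answer: bye

Derivation:
After 1 (send(from=C, to=B, msg='req')): A:[] B:[req] C:[] D:[]
After 2 (send(from=D, to=C, msg='err')): A:[] B:[req] C:[err] D:[]
After 3 (send(from=D, to=A, msg='ack')): A:[ack] B:[req] C:[err] D:[]
After 4 (send(from=B, to=A, msg='resp')): A:[ack,resp] B:[req] C:[err] D:[]
After 5 (send(from=D, to=C, msg='ok')): A:[ack,resp] B:[req] C:[err,ok] D:[]
After 6 (send(from=B, to=D, msg='bye')): A:[ack,resp] B:[req] C:[err,ok] D:[bye]
After 7 (send(from=D, to=B, msg='ping')): A:[ack,resp] B:[req,ping] C:[err,ok] D:[bye]
After 8 (send(from=B, to=D, msg='tick')): A:[ack,resp] B:[req,ping] C:[err,ok] D:[bye,tick]
After 9 (send(from=D, to=C, msg='data')): A:[ack,resp] B:[req,ping] C:[err,ok,data] D:[bye,tick]
After 10 (process(B)): A:[ack,resp] B:[ping] C:[err,ok,data] D:[bye,tick]
After 11 (process(C)): A:[ack,resp] B:[ping] C:[ok,data] D:[bye,tick]
After 12 (send(from=A, to=D, msg='final')): A:[ack,resp] B:[ping] C:[ok,data] D:[bye,tick,final]
After 13 (process(D)): A:[ack,resp] B:[ping] C:[ok,data] D:[tick,final]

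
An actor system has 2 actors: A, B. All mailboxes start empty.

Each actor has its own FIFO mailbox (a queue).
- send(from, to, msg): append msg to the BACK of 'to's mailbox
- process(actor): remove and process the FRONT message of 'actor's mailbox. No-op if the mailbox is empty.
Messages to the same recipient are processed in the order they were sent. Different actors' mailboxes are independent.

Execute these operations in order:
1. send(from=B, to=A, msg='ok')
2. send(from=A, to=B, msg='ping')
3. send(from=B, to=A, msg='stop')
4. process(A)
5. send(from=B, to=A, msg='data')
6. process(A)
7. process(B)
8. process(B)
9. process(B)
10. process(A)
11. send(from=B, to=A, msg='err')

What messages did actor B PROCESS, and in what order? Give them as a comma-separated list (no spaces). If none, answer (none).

Answer: ping

Derivation:
After 1 (send(from=B, to=A, msg='ok')): A:[ok] B:[]
After 2 (send(from=A, to=B, msg='ping')): A:[ok] B:[ping]
After 3 (send(from=B, to=A, msg='stop')): A:[ok,stop] B:[ping]
After 4 (process(A)): A:[stop] B:[ping]
After 5 (send(from=B, to=A, msg='data')): A:[stop,data] B:[ping]
After 6 (process(A)): A:[data] B:[ping]
After 7 (process(B)): A:[data] B:[]
After 8 (process(B)): A:[data] B:[]
After 9 (process(B)): A:[data] B:[]
After 10 (process(A)): A:[] B:[]
After 11 (send(from=B, to=A, msg='err')): A:[err] B:[]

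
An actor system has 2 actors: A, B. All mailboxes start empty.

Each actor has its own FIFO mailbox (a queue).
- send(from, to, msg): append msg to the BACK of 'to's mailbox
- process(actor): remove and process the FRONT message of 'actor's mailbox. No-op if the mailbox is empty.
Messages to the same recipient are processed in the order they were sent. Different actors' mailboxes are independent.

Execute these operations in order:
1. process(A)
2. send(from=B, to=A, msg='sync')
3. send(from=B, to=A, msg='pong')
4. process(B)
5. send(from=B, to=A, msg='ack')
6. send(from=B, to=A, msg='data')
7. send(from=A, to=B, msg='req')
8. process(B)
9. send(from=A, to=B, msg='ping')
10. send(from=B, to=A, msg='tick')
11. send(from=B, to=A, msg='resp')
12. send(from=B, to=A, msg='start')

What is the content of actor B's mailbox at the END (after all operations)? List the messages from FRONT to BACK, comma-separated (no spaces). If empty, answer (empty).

Answer: ping

Derivation:
After 1 (process(A)): A:[] B:[]
After 2 (send(from=B, to=A, msg='sync')): A:[sync] B:[]
After 3 (send(from=B, to=A, msg='pong')): A:[sync,pong] B:[]
After 4 (process(B)): A:[sync,pong] B:[]
After 5 (send(from=B, to=A, msg='ack')): A:[sync,pong,ack] B:[]
After 6 (send(from=B, to=A, msg='data')): A:[sync,pong,ack,data] B:[]
After 7 (send(from=A, to=B, msg='req')): A:[sync,pong,ack,data] B:[req]
After 8 (process(B)): A:[sync,pong,ack,data] B:[]
After 9 (send(from=A, to=B, msg='ping')): A:[sync,pong,ack,data] B:[ping]
After 10 (send(from=B, to=A, msg='tick')): A:[sync,pong,ack,data,tick] B:[ping]
After 11 (send(from=B, to=A, msg='resp')): A:[sync,pong,ack,data,tick,resp] B:[ping]
After 12 (send(from=B, to=A, msg='start')): A:[sync,pong,ack,data,tick,resp,start] B:[ping]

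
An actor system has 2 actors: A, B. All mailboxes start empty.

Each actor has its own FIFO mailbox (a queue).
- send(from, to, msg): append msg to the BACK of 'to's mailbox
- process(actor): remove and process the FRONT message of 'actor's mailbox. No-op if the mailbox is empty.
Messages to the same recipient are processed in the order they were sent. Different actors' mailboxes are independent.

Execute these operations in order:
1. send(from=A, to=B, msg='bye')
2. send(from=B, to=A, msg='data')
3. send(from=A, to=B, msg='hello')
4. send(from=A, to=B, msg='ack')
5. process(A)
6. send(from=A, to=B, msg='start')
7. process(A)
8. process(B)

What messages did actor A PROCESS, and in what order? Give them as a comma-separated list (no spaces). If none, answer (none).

Answer: data

Derivation:
After 1 (send(from=A, to=B, msg='bye')): A:[] B:[bye]
After 2 (send(from=B, to=A, msg='data')): A:[data] B:[bye]
After 3 (send(from=A, to=B, msg='hello')): A:[data] B:[bye,hello]
After 4 (send(from=A, to=B, msg='ack')): A:[data] B:[bye,hello,ack]
After 5 (process(A)): A:[] B:[bye,hello,ack]
After 6 (send(from=A, to=B, msg='start')): A:[] B:[bye,hello,ack,start]
After 7 (process(A)): A:[] B:[bye,hello,ack,start]
After 8 (process(B)): A:[] B:[hello,ack,start]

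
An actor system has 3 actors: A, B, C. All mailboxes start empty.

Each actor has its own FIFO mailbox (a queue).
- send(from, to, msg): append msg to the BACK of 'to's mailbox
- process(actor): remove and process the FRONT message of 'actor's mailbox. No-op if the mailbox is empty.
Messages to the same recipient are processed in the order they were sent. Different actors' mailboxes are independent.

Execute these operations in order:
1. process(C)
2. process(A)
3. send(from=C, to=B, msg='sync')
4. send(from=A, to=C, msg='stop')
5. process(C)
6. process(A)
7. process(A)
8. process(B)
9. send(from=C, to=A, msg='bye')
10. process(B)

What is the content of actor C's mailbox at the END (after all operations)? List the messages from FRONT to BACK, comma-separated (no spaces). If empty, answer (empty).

After 1 (process(C)): A:[] B:[] C:[]
After 2 (process(A)): A:[] B:[] C:[]
After 3 (send(from=C, to=B, msg='sync')): A:[] B:[sync] C:[]
After 4 (send(from=A, to=C, msg='stop')): A:[] B:[sync] C:[stop]
After 5 (process(C)): A:[] B:[sync] C:[]
After 6 (process(A)): A:[] B:[sync] C:[]
After 7 (process(A)): A:[] B:[sync] C:[]
After 8 (process(B)): A:[] B:[] C:[]
After 9 (send(from=C, to=A, msg='bye')): A:[bye] B:[] C:[]
After 10 (process(B)): A:[bye] B:[] C:[]

Answer: (empty)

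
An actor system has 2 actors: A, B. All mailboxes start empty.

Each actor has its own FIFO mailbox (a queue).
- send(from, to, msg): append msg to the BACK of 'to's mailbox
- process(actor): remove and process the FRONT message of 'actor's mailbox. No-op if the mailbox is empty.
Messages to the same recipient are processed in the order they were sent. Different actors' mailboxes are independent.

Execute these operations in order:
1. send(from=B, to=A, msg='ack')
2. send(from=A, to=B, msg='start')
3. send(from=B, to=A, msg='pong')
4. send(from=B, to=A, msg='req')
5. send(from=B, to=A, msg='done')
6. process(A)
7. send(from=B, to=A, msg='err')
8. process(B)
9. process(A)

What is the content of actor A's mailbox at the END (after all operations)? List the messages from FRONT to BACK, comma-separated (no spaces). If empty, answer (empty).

Answer: req,done,err

Derivation:
After 1 (send(from=B, to=A, msg='ack')): A:[ack] B:[]
After 2 (send(from=A, to=B, msg='start')): A:[ack] B:[start]
After 3 (send(from=B, to=A, msg='pong')): A:[ack,pong] B:[start]
After 4 (send(from=B, to=A, msg='req')): A:[ack,pong,req] B:[start]
After 5 (send(from=B, to=A, msg='done')): A:[ack,pong,req,done] B:[start]
After 6 (process(A)): A:[pong,req,done] B:[start]
After 7 (send(from=B, to=A, msg='err')): A:[pong,req,done,err] B:[start]
After 8 (process(B)): A:[pong,req,done,err] B:[]
After 9 (process(A)): A:[req,done,err] B:[]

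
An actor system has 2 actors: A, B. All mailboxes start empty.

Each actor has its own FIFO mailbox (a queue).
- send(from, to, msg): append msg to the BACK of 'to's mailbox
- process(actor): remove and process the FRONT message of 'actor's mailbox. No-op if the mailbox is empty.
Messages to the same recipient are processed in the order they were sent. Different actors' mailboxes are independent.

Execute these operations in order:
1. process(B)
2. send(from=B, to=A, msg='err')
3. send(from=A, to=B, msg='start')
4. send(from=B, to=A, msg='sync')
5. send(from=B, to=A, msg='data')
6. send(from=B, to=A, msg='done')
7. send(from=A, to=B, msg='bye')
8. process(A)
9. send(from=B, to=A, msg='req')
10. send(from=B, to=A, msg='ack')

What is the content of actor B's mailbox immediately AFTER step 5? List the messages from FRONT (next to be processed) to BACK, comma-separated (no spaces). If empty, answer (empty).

After 1 (process(B)): A:[] B:[]
After 2 (send(from=B, to=A, msg='err')): A:[err] B:[]
After 3 (send(from=A, to=B, msg='start')): A:[err] B:[start]
After 4 (send(from=B, to=A, msg='sync')): A:[err,sync] B:[start]
After 5 (send(from=B, to=A, msg='data')): A:[err,sync,data] B:[start]

start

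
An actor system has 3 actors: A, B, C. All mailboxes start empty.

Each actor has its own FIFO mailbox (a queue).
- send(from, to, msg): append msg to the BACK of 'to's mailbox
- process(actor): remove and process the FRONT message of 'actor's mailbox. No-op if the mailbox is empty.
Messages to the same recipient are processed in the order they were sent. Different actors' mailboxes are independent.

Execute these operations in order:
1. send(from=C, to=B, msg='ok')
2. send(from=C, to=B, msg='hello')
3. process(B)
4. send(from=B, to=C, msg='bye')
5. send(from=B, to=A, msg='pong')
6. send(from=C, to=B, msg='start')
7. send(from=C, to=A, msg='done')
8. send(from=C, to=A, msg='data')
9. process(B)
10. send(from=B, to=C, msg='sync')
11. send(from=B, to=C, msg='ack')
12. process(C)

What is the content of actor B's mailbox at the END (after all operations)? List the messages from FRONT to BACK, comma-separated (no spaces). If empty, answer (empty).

Answer: start

Derivation:
After 1 (send(from=C, to=B, msg='ok')): A:[] B:[ok] C:[]
After 2 (send(from=C, to=B, msg='hello')): A:[] B:[ok,hello] C:[]
After 3 (process(B)): A:[] B:[hello] C:[]
After 4 (send(from=B, to=C, msg='bye')): A:[] B:[hello] C:[bye]
After 5 (send(from=B, to=A, msg='pong')): A:[pong] B:[hello] C:[bye]
After 6 (send(from=C, to=B, msg='start')): A:[pong] B:[hello,start] C:[bye]
After 7 (send(from=C, to=A, msg='done')): A:[pong,done] B:[hello,start] C:[bye]
After 8 (send(from=C, to=A, msg='data')): A:[pong,done,data] B:[hello,start] C:[bye]
After 9 (process(B)): A:[pong,done,data] B:[start] C:[bye]
After 10 (send(from=B, to=C, msg='sync')): A:[pong,done,data] B:[start] C:[bye,sync]
After 11 (send(from=B, to=C, msg='ack')): A:[pong,done,data] B:[start] C:[bye,sync,ack]
After 12 (process(C)): A:[pong,done,data] B:[start] C:[sync,ack]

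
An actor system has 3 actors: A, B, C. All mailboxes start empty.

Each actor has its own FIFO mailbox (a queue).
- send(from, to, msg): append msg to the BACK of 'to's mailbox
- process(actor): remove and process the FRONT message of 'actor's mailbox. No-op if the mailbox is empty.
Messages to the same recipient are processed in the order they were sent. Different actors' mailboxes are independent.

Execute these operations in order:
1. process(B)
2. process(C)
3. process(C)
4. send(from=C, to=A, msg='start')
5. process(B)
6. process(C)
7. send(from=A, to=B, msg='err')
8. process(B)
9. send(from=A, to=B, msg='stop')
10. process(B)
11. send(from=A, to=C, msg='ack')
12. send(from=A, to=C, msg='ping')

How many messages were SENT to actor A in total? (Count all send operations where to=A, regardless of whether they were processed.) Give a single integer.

Answer: 1

Derivation:
After 1 (process(B)): A:[] B:[] C:[]
After 2 (process(C)): A:[] B:[] C:[]
After 3 (process(C)): A:[] B:[] C:[]
After 4 (send(from=C, to=A, msg='start')): A:[start] B:[] C:[]
After 5 (process(B)): A:[start] B:[] C:[]
After 6 (process(C)): A:[start] B:[] C:[]
After 7 (send(from=A, to=B, msg='err')): A:[start] B:[err] C:[]
After 8 (process(B)): A:[start] B:[] C:[]
After 9 (send(from=A, to=B, msg='stop')): A:[start] B:[stop] C:[]
After 10 (process(B)): A:[start] B:[] C:[]
After 11 (send(from=A, to=C, msg='ack')): A:[start] B:[] C:[ack]
After 12 (send(from=A, to=C, msg='ping')): A:[start] B:[] C:[ack,ping]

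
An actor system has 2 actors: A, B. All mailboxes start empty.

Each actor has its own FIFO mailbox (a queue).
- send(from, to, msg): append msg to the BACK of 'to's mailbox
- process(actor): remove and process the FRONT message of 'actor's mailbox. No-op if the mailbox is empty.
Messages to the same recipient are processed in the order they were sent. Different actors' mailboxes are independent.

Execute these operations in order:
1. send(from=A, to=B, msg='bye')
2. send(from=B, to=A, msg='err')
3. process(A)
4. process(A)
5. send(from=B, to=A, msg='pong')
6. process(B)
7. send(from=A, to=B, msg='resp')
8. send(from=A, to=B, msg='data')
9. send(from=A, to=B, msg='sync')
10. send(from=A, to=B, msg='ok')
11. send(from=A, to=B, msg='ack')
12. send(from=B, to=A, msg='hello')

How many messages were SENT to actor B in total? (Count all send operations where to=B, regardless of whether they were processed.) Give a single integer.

After 1 (send(from=A, to=B, msg='bye')): A:[] B:[bye]
After 2 (send(from=B, to=A, msg='err')): A:[err] B:[bye]
After 3 (process(A)): A:[] B:[bye]
After 4 (process(A)): A:[] B:[bye]
After 5 (send(from=B, to=A, msg='pong')): A:[pong] B:[bye]
After 6 (process(B)): A:[pong] B:[]
After 7 (send(from=A, to=B, msg='resp')): A:[pong] B:[resp]
After 8 (send(from=A, to=B, msg='data')): A:[pong] B:[resp,data]
After 9 (send(from=A, to=B, msg='sync')): A:[pong] B:[resp,data,sync]
After 10 (send(from=A, to=B, msg='ok')): A:[pong] B:[resp,data,sync,ok]
After 11 (send(from=A, to=B, msg='ack')): A:[pong] B:[resp,data,sync,ok,ack]
After 12 (send(from=B, to=A, msg='hello')): A:[pong,hello] B:[resp,data,sync,ok,ack]

Answer: 6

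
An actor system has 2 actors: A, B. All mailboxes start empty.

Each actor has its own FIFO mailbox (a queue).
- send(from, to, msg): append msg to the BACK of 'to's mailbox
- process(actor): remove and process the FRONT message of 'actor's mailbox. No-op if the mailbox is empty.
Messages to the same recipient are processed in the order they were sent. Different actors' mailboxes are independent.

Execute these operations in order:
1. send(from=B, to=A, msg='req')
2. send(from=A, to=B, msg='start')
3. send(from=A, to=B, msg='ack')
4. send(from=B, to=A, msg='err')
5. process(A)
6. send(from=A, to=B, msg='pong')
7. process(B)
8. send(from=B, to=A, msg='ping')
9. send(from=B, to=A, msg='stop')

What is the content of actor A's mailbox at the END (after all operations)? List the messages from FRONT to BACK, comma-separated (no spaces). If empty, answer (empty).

After 1 (send(from=B, to=A, msg='req')): A:[req] B:[]
After 2 (send(from=A, to=B, msg='start')): A:[req] B:[start]
After 3 (send(from=A, to=B, msg='ack')): A:[req] B:[start,ack]
After 4 (send(from=B, to=A, msg='err')): A:[req,err] B:[start,ack]
After 5 (process(A)): A:[err] B:[start,ack]
After 6 (send(from=A, to=B, msg='pong')): A:[err] B:[start,ack,pong]
After 7 (process(B)): A:[err] B:[ack,pong]
After 8 (send(from=B, to=A, msg='ping')): A:[err,ping] B:[ack,pong]
After 9 (send(from=B, to=A, msg='stop')): A:[err,ping,stop] B:[ack,pong]

Answer: err,ping,stop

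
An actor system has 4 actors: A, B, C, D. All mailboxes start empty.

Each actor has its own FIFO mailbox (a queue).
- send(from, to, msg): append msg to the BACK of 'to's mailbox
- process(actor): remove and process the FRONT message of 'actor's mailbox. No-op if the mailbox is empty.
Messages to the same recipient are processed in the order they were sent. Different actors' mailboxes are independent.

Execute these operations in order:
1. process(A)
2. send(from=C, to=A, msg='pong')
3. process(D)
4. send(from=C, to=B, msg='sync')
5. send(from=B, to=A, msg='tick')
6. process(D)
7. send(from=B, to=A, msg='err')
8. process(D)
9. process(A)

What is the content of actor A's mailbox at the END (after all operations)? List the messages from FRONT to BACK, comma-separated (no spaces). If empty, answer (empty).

After 1 (process(A)): A:[] B:[] C:[] D:[]
After 2 (send(from=C, to=A, msg='pong')): A:[pong] B:[] C:[] D:[]
After 3 (process(D)): A:[pong] B:[] C:[] D:[]
After 4 (send(from=C, to=B, msg='sync')): A:[pong] B:[sync] C:[] D:[]
After 5 (send(from=B, to=A, msg='tick')): A:[pong,tick] B:[sync] C:[] D:[]
After 6 (process(D)): A:[pong,tick] B:[sync] C:[] D:[]
After 7 (send(from=B, to=A, msg='err')): A:[pong,tick,err] B:[sync] C:[] D:[]
After 8 (process(D)): A:[pong,tick,err] B:[sync] C:[] D:[]
After 9 (process(A)): A:[tick,err] B:[sync] C:[] D:[]

Answer: tick,err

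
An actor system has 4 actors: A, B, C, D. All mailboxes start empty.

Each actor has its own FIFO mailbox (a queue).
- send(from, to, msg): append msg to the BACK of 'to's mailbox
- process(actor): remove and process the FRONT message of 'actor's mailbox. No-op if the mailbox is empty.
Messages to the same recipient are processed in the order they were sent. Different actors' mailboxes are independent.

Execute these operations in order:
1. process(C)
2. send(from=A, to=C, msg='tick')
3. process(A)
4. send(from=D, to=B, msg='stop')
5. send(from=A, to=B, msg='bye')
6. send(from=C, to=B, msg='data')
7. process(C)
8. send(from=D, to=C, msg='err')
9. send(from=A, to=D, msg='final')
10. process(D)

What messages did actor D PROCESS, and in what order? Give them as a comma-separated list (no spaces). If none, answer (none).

Answer: final

Derivation:
After 1 (process(C)): A:[] B:[] C:[] D:[]
After 2 (send(from=A, to=C, msg='tick')): A:[] B:[] C:[tick] D:[]
After 3 (process(A)): A:[] B:[] C:[tick] D:[]
After 4 (send(from=D, to=B, msg='stop')): A:[] B:[stop] C:[tick] D:[]
After 5 (send(from=A, to=B, msg='bye')): A:[] B:[stop,bye] C:[tick] D:[]
After 6 (send(from=C, to=B, msg='data')): A:[] B:[stop,bye,data] C:[tick] D:[]
After 7 (process(C)): A:[] B:[stop,bye,data] C:[] D:[]
After 8 (send(from=D, to=C, msg='err')): A:[] B:[stop,bye,data] C:[err] D:[]
After 9 (send(from=A, to=D, msg='final')): A:[] B:[stop,bye,data] C:[err] D:[final]
After 10 (process(D)): A:[] B:[stop,bye,data] C:[err] D:[]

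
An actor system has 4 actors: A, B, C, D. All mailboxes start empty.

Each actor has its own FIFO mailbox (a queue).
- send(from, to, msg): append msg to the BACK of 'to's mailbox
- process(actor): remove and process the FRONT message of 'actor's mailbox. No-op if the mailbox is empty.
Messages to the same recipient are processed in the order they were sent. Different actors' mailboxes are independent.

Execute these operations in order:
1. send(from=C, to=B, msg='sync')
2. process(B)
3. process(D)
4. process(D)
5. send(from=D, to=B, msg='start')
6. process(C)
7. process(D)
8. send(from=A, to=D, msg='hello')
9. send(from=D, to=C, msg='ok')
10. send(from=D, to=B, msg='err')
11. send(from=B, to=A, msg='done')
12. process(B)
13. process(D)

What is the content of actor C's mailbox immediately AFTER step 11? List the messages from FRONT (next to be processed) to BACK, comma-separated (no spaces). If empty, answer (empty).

After 1 (send(from=C, to=B, msg='sync')): A:[] B:[sync] C:[] D:[]
After 2 (process(B)): A:[] B:[] C:[] D:[]
After 3 (process(D)): A:[] B:[] C:[] D:[]
After 4 (process(D)): A:[] B:[] C:[] D:[]
After 5 (send(from=D, to=B, msg='start')): A:[] B:[start] C:[] D:[]
After 6 (process(C)): A:[] B:[start] C:[] D:[]
After 7 (process(D)): A:[] B:[start] C:[] D:[]
After 8 (send(from=A, to=D, msg='hello')): A:[] B:[start] C:[] D:[hello]
After 9 (send(from=D, to=C, msg='ok')): A:[] B:[start] C:[ok] D:[hello]
After 10 (send(from=D, to=B, msg='err')): A:[] B:[start,err] C:[ok] D:[hello]
After 11 (send(from=B, to=A, msg='done')): A:[done] B:[start,err] C:[ok] D:[hello]

ok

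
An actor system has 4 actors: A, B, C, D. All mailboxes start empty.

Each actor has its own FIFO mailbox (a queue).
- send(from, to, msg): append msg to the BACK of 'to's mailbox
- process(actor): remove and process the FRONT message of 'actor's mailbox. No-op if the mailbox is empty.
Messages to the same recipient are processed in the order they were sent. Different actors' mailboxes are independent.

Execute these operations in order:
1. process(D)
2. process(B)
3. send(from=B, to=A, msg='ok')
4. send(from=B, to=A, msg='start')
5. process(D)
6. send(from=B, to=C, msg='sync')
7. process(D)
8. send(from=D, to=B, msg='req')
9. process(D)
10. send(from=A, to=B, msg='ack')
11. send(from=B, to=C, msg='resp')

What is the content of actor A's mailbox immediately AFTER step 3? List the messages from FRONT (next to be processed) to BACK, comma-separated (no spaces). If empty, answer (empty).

After 1 (process(D)): A:[] B:[] C:[] D:[]
After 2 (process(B)): A:[] B:[] C:[] D:[]
After 3 (send(from=B, to=A, msg='ok')): A:[ok] B:[] C:[] D:[]

ok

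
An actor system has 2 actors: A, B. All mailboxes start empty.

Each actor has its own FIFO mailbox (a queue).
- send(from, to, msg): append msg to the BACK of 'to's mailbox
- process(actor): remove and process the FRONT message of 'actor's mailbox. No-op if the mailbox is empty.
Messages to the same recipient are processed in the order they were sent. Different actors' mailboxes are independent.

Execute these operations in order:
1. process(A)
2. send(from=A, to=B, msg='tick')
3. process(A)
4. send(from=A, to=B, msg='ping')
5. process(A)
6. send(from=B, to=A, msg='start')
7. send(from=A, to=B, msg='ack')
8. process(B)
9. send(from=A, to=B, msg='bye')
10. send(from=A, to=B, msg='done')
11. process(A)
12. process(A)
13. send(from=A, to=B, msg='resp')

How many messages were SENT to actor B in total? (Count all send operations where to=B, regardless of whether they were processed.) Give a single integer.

After 1 (process(A)): A:[] B:[]
After 2 (send(from=A, to=B, msg='tick')): A:[] B:[tick]
After 3 (process(A)): A:[] B:[tick]
After 4 (send(from=A, to=B, msg='ping')): A:[] B:[tick,ping]
After 5 (process(A)): A:[] B:[tick,ping]
After 6 (send(from=B, to=A, msg='start')): A:[start] B:[tick,ping]
After 7 (send(from=A, to=B, msg='ack')): A:[start] B:[tick,ping,ack]
After 8 (process(B)): A:[start] B:[ping,ack]
After 9 (send(from=A, to=B, msg='bye')): A:[start] B:[ping,ack,bye]
After 10 (send(from=A, to=B, msg='done')): A:[start] B:[ping,ack,bye,done]
After 11 (process(A)): A:[] B:[ping,ack,bye,done]
After 12 (process(A)): A:[] B:[ping,ack,bye,done]
After 13 (send(from=A, to=B, msg='resp')): A:[] B:[ping,ack,bye,done,resp]

Answer: 6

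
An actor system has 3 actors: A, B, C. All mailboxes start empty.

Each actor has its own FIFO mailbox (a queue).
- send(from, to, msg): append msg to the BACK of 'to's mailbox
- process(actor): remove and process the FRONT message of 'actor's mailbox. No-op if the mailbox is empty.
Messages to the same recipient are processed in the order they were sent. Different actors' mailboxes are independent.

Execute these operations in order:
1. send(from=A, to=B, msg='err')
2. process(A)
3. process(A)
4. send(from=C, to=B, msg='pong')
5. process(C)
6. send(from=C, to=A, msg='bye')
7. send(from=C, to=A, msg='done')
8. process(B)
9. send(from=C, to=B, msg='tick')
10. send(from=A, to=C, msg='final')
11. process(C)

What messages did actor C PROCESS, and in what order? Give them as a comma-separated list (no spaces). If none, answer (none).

Answer: final

Derivation:
After 1 (send(from=A, to=B, msg='err')): A:[] B:[err] C:[]
After 2 (process(A)): A:[] B:[err] C:[]
After 3 (process(A)): A:[] B:[err] C:[]
After 4 (send(from=C, to=B, msg='pong')): A:[] B:[err,pong] C:[]
After 5 (process(C)): A:[] B:[err,pong] C:[]
After 6 (send(from=C, to=A, msg='bye')): A:[bye] B:[err,pong] C:[]
After 7 (send(from=C, to=A, msg='done')): A:[bye,done] B:[err,pong] C:[]
After 8 (process(B)): A:[bye,done] B:[pong] C:[]
After 9 (send(from=C, to=B, msg='tick')): A:[bye,done] B:[pong,tick] C:[]
After 10 (send(from=A, to=C, msg='final')): A:[bye,done] B:[pong,tick] C:[final]
After 11 (process(C)): A:[bye,done] B:[pong,tick] C:[]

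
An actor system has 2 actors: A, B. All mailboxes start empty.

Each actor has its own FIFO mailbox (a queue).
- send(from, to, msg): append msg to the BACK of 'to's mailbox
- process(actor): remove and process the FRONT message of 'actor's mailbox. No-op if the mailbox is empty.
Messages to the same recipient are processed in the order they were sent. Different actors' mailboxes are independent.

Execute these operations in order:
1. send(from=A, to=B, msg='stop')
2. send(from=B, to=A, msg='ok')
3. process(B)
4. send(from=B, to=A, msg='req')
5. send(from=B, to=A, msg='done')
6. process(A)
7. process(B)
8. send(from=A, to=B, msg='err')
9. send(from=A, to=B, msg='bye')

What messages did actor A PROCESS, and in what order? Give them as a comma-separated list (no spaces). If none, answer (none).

Answer: ok

Derivation:
After 1 (send(from=A, to=B, msg='stop')): A:[] B:[stop]
After 2 (send(from=B, to=A, msg='ok')): A:[ok] B:[stop]
After 3 (process(B)): A:[ok] B:[]
After 4 (send(from=B, to=A, msg='req')): A:[ok,req] B:[]
After 5 (send(from=B, to=A, msg='done')): A:[ok,req,done] B:[]
After 6 (process(A)): A:[req,done] B:[]
After 7 (process(B)): A:[req,done] B:[]
After 8 (send(from=A, to=B, msg='err')): A:[req,done] B:[err]
After 9 (send(from=A, to=B, msg='bye')): A:[req,done] B:[err,bye]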